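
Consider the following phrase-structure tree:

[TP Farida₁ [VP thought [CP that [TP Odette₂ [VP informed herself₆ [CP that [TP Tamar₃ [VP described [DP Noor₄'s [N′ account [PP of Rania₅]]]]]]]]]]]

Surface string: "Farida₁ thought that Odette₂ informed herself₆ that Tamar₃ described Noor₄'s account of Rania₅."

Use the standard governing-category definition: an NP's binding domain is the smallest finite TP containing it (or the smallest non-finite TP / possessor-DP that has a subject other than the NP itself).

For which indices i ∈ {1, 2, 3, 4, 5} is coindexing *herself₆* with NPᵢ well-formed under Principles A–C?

{2}

*herself* is an anaphor, so Principle A applies: it must be bound in its binding domain.
Binding domain of *herself₆*: the embedded TP, whose subject is Odette₂.
*Farida₁* c-commands the anaphor but is outside its binding domain → cannot satisfy Principle A.
*Odette₂* c-commands the anaphor within its binding domain → licit binder.
*Tamar₃* does not c-command the anaphor → cannot bind it.
*Noor₄* does not c-command the anaphor → cannot bind it.
*Rania₅* does not c-command the anaphor → cannot bind it.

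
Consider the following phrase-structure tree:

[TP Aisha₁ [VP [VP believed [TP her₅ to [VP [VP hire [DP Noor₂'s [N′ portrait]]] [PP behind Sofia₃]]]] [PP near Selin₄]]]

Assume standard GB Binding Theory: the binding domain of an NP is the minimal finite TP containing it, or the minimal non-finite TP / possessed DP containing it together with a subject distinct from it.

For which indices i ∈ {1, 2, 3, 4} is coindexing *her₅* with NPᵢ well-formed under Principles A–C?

{4}

*her* is a pronoun, so Principle B applies: it must be free in its binding domain.
Binding domain of *her₅*: the matrix TP, whose subject is Aisha₁.
*Aisha₁* c-commands the pronoun within its binding domain → coindexation would violate Principle B.
*Noor₂*: the pronoun c-commands this R-expression → coindexation would violate Principle C on *Noor₂*.
*Sofia₃*: the pronoun c-commands this R-expression → coindexation would violate Principle C on *Sofia₃*.
*Selin₄* and the pronoun do not c-command one another → neither Principle B nor Principle C is at stake; coindexation permitted.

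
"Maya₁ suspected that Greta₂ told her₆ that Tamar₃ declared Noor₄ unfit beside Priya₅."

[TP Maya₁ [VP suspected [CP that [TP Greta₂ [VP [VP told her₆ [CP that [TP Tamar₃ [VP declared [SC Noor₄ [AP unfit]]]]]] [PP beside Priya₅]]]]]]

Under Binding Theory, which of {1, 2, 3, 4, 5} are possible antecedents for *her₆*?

{1, 5}

*her* is a pronoun, so Principle B applies: it must be free in its binding domain.
Binding domain of *her₆*: the embedded TP, whose subject is Greta₂.
*Maya₁* c-commands the pronoun but from outside its binding domain, and is not c-commanded by it → coindexation permitted.
*Greta₂* c-commands the pronoun within its binding domain → coindexation would violate Principle B.
*Tamar₃*: the pronoun c-commands this R-expression → coindexation would violate Principle C on *Tamar₃*.
*Noor₄*: the pronoun c-commands this R-expression → coindexation would violate Principle C on *Noor₄*.
*Priya₅* and the pronoun do not c-command one another → neither Principle B nor Principle C is at stake; coindexation permitted.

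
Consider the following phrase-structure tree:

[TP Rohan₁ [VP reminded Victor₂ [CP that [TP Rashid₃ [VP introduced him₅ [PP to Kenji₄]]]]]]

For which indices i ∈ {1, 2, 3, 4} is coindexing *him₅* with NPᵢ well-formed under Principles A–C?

*him* is a pronoun, so Principle B applies: it must be free in its binding domain.
Binding domain of *him₅*: the embedded TP, whose subject is Rashid₃.
*Rohan₁* c-commands the pronoun but from outside its binding domain, and is not c-commanded by it → coindexation permitted.
*Victor₂* c-commands the pronoun but from outside its binding domain, and is not c-commanded by it → coindexation permitted.
*Rashid₃* c-commands the pronoun within its binding domain → coindexation would violate Principle B.
*Kenji₄*: the pronoun c-commands this R-expression → coindexation would violate Principle C on *Kenji₄*.

{1, 2}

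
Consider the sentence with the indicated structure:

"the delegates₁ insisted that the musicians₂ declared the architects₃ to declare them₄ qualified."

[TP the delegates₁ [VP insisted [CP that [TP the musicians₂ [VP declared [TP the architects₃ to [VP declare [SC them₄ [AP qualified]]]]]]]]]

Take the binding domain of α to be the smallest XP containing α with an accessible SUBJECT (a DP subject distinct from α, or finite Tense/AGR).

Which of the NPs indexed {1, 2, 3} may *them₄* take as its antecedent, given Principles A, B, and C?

*them* is a pronoun, so Principle B applies: it must be free in its binding domain.
Binding domain of *them₄*: the embedded TP, whose subject is the architects₃.
*the delegates₁* c-commands the pronoun but from outside its binding domain, and is not c-commanded by it → coindexation permitted.
*the musicians₂* c-commands the pronoun but from outside its binding domain, and is not c-commanded by it → coindexation permitted.
*the architects₃* c-commands the pronoun within its binding domain → coindexation would violate Principle B.

{1, 2}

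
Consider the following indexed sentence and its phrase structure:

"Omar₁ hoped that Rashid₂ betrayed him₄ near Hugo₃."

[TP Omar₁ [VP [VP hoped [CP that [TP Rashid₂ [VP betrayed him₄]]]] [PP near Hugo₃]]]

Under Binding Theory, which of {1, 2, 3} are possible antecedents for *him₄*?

{1, 3}

*him* is a pronoun, so Principle B applies: it must be free in its binding domain.
Binding domain of *him₄*: the embedded TP, whose subject is Rashid₂.
*Omar₁* c-commands the pronoun but from outside its binding domain, and is not c-commanded by it → coindexation permitted.
*Rashid₂* c-commands the pronoun within its binding domain → coindexation would violate Principle B.
*Hugo₃* and the pronoun do not c-command one another → neither Principle B nor Principle C is at stake; coindexation permitted.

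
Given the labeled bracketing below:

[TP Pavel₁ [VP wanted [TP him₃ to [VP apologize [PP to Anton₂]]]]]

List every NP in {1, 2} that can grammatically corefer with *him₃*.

none

*him* is a pronoun, so Principle B applies: it must be free in its binding domain.
Binding domain of *him₃*: the matrix TP, whose subject is Pavel₁.
*Pavel₁* c-commands the pronoun within its binding domain → coindexation would violate Principle B.
*Anton₂*: the pronoun c-commands this R-expression → coindexation would violate Principle C on *Anton₂*.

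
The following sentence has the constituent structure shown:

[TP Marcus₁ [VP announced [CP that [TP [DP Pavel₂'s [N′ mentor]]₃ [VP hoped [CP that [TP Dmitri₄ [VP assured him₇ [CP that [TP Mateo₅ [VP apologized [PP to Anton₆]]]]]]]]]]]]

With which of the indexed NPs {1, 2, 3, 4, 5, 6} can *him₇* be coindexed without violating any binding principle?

*him* is a pronoun, so Principle B applies: it must be free in its binding domain.
Binding domain of *him₇*: the embedded TP, whose subject is Dmitri₄.
*Marcus₁* c-commands the pronoun but from outside its binding domain, and is not c-commanded by it → coindexation permitted.
*Pavel₂* and the pronoun do not c-command one another → neither Principle B nor Principle C is at stake; coindexation permitted.
*[Pavel₂'s mentor]₃* c-commands the pronoun but from outside its binding domain, and is not c-commanded by it → coindexation permitted.
*Dmitri₄* c-commands the pronoun within its binding domain → coindexation would violate Principle B.
*Mateo₅*: the pronoun c-commands this R-expression → coindexation would violate Principle C on *Mateo₅*.
*Anton₆*: the pronoun c-commands this R-expression → coindexation would violate Principle C on *Anton₆*.

{1, 2, 3}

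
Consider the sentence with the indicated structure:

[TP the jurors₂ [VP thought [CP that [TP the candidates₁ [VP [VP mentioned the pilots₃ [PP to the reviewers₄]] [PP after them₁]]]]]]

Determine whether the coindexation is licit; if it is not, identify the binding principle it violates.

The two coindexed NPs are *the candidates₁* and *them₁*.
*them₁* is a pronoun. Its binding domain is the embedded TP, whose subject is the candidates₁.
*the candidates₁* c-commands it within that domain and carries the same index.
The pronoun is locally bound → Principle B violation.

Principle B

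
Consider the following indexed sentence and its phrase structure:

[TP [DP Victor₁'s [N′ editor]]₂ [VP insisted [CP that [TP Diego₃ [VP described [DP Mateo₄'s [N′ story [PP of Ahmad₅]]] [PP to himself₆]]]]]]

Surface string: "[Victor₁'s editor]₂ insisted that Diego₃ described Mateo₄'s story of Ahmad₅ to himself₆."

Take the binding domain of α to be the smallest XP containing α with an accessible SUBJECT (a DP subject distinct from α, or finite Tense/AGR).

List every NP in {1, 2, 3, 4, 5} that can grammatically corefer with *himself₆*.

{3}

*himself* is an anaphor, so Principle A applies: it must be bound in its binding domain.
Binding domain of *himself₆*: the embedded TP, whose subject is Diego₃.
*Victor₁* does not c-command the anaphor → cannot bind it.
*[Victor₁'s editor]₂* c-commands the anaphor but is outside its binding domain → cannot satisfy Principle A.
*Diego₃* c-commands the anaphor within its binding domain → licit binder.
*Mateo₄* does not c-command the anaphor → cannot bind it.
*Ahmad₅* does not c-command the anaphor → cannot bind it.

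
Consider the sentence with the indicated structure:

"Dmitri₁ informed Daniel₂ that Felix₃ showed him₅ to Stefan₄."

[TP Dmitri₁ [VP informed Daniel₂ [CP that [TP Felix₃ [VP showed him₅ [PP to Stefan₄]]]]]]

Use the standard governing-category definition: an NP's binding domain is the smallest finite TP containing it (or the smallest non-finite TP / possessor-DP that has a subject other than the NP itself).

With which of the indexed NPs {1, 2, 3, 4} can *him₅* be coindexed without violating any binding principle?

*him* is a pronoun, so Principle B applies: it must be free in its binding domain.
Binding domain of *him₅*: the embedded TP, whose subject is Felix₃.
*Dmitri₁* c-commands the pronoun but from outside its binding domain, and is not c-commanded by it → coindexation permitted.
*Daniel₂* c-commands the pronoun but from outside its binding domain, and is not c-commanded by it → coindexation permitted.
*Felix₃* c-commands the pronoun within its binding domain → coindexation would violate Principle B.
*Stefan₄*: the pronoun c-commands this R-expression → coindexation would violate Principle C on *Stefan₄*.

{1, 2}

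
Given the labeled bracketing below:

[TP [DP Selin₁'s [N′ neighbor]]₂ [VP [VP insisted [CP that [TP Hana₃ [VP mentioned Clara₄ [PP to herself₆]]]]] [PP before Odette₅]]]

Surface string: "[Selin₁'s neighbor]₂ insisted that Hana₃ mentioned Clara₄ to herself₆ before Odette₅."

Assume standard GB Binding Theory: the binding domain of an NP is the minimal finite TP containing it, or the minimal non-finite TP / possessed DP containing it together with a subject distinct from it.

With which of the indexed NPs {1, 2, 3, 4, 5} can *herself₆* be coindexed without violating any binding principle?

{3, 4}

*herself* is an anaphor, so Principle A applies: it must be bound in its binding domain.
Binding domain of *herself₆*: the embedded TP, whose subject is Hana₃.
*Selin₁* does not c-command the anaphor → cannot bind it.
*[Selin₁'s neighbor]₂* c-commands the anaphor but is outside its binding domain → cannot satisfy Principle A.
*Hana₃* c-commands the anaphor within its binding domain → licit binder.
*Clara₄* c-commands the anaphor within its binding domain → licit binder.
*Odette₅* does not c-command the anaphor → cannot bind it.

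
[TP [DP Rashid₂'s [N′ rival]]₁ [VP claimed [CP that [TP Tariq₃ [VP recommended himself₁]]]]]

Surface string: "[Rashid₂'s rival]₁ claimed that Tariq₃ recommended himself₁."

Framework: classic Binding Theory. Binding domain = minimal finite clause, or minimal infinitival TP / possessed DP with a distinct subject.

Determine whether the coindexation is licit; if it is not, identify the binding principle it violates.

Principle A

The two coindexed NPs are *[Rashid₂'s rival]₁* and *himself₁*.
*himself₁* is an anaphor. Principle A requires it to be bound within its binding domain — the embedded TP, whose subject is Tariq₃.
Within that domain it is c-commanded by *Tariq₃*, which does not share its index.
*[Rashid₂'s rival]₁* does c-command the anaphor, but from outside its binding domain.
The anaphor is unbound in its domain → Principle A violation.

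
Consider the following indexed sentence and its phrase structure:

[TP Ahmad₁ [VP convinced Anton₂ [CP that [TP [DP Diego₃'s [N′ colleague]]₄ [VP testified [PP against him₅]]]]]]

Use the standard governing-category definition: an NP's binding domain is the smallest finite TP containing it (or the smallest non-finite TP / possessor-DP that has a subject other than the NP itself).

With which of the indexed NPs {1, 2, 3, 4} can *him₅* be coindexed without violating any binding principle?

{1, 2, 3}

*him* is a pronoun, so Principle B applies: it must be free in its binding domain.
Binding domain of *him₅*: the embedded TP, whose subject is [Diego₃'s colleague]₄.
*Ahmad₁* c-commands the pronoun but from outside its binding domain, and is not c-commanded by it → coindexation permitted.
*Anton₂* c-commands the pronoun but from outside its binding domain, and is not c-commanded by it → coindexation permitted.
*Diego₃* and the pronoun do not c-command one another → neither Principle B nor Principle C is at stake; coindexation permitted.
*[Diego₃'s colleague]₄* c-commands the pronoun within its binding domain → coindexation would violate Principle B.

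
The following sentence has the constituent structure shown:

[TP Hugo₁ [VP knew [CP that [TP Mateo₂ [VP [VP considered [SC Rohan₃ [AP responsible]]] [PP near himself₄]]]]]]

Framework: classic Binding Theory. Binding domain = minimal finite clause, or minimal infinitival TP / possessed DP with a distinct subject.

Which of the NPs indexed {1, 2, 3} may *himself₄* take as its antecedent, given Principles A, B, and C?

{2}

*himself* is an anaphor, so Principle A applies: it must be bound in its binding domain.
Binding domain of *himself₄*: the embedded TP, whose subject is Mateo₂.
*Hugo₁* c-commands the anaphor but is outside its binding domain → cannot satisfy Principle A.
*Mateo₂* c-commands the anaphor within its binding domain → licit binder.
*Rohan₃* does not c-command the anaphor → cannot bind it.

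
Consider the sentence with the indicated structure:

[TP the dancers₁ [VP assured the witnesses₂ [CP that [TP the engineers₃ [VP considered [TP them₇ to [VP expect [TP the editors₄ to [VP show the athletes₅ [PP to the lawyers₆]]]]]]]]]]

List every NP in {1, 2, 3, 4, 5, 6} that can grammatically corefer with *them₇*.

*them* is a pronoun, so Principle B applies: it must be free in its binding domain.
Binding domain of *them₇*: the embedded TP, whose subject is the engineers₃.
*the dancers₁* c-commands the pronoun but from outside its binding domain, and is not c-commanded by it → coindexation permitted.
*the witnesses₂* c-commands the pronoun but from outside its binding domain, and is not c-commanded by it → coindexation permitted.
*the engineers₃* c-commands the pronoun within its binding domain → coindexation would violate Principle B.
*the editors₄*: the pronoun c-commands this R-expression → coindexation would violate Principle C on *the editors₄*.
*the athletes₅*: the pronoun c-commands this R-expression → coindexation would violate Principle C on *the athletes₅*.
*the lawyers₆*: the pronoun c-commands this R-expression → coindexation would violate Principle C on *the lawyers₆*.

{1, 2}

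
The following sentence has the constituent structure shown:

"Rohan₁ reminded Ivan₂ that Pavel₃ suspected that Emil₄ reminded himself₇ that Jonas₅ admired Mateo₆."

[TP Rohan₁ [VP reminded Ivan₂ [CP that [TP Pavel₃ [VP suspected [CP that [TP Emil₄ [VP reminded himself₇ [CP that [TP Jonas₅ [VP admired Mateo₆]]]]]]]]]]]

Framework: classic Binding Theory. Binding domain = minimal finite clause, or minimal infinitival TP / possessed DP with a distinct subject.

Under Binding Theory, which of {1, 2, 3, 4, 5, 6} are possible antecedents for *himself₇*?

{4}

*himself* is an anaphor, so Principle A applies: it must be bound in its binding domain.
Binding domain of *himself₇*: the embedded TP, whose subject is Emil₄.
*Rohan₁* c-commands the anaphor but is outside its binding domain → cannot satisfy Principle A.
*Ivan₂* c-commands the anaphor but is outside its binding domain → cannot satisfy Principle A.
*Pavel₃* c-commands the anaphor but is outside its binding domain → cannot satisfy Principle A.
*Emil₄* c-commands the anaphor within its binding domain → licit binder.
*Jonas₅* does not c-command the anaphor → cannot bind it.
*Mateo₆* does not c-command the anaphor → cannot bind it.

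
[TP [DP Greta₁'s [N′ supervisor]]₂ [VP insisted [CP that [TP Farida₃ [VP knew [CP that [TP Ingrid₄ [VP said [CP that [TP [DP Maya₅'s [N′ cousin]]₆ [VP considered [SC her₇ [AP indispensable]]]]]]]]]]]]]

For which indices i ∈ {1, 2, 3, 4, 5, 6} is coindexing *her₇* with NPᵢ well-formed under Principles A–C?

{1, 2, 3, 4, 5}

*her* is a pronoun, so Principle B applies: it must be free in its binding domain.
Binding domain of *her₇*: the embedded TP, whose subject is [Maya₅'s cousin]₆.
*Greta₁* and the pronoun do not c-command one another → neither Principle B nor Principle C is at stake; coindexation permitted.
*[Greta₁'s supervisor]₂* c-commands the pronoun but from outside its binding domain, and is not c-commanded by it → coindexation permitted.
*Farida₃* c-commands the pronoun but from outside its binding domain, and is not c-commanded by it → coindexation permitted.
*Ingrid₄* c-commands the pronoun but from outside its binding domain, and is not c-commanded by it → coindexation permitted.
*Maya₅* and the pronoun do not c-command one another → neither Principle B nor Principle C is at stake; coindexation permitted.
*[Maya₅'s cousin]₆* c-commands the pronoun within its binding domain → coindexation would violate Principle B.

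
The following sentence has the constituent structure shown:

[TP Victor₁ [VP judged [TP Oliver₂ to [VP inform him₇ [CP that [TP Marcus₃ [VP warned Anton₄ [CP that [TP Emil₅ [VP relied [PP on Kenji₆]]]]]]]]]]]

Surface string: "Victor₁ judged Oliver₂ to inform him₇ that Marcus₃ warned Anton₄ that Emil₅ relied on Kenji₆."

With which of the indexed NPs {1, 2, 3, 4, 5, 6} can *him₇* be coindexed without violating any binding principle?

{1}

*him* is a pronoun, so Principle B applies: it must be free in its binding domain.
Binding domain of *him₇*: the embedded TP, whose subject is Oliver₂.
*Victor₁* c-commands the pronoun but from outside its binding domain, and is not c-commanded by it → coindexation permitted.
*Oliver₂* c-commands the pronoun within its binding domain → coindexation would violate Principle B.
*Marcus₃*: the pronoun c-commands this R-expression → coindexation would violate Principle C on *Marcus₃*.
*Anton₄*: the pronoun c-commands this R-expression → coindexation would violate Principle C on *Anton₄*.
*Emil₅*: the pronoun c-commands this R-expression → coindexation would violate Principle C on *Emil₅*.
*Kenji₆*: the pronoun c-commands this R-expression → coindexation would violate Principle C on *Kenji₆*.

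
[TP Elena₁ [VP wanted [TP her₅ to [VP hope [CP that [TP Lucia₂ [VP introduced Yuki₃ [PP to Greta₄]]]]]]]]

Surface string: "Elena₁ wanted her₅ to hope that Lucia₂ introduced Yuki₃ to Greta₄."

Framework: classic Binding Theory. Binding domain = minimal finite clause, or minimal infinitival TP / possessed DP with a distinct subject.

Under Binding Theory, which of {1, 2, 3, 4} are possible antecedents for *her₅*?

none

*her* is a pronoun, so Principle B applies: it must be free in its binding domain.
Binding domain of *her₅*: the matrix TP, whose subject is Elena₁.
*Elena₁* c-commands the pronoun within its binding domain → coindexation would violate Principle B.
*Lucia₂*: the pronoun c-commands this R-expression → coindexation would violate Principle C on *Lucia₂*.
*Yuki₃*: the pronoun c-commands this R-expression → coindexation would violate Principle C on *Yuki₃*.
*Greta₄*: the pronoun c-commands this R-expression → coindexation would violate Principle C on *Greta₄*.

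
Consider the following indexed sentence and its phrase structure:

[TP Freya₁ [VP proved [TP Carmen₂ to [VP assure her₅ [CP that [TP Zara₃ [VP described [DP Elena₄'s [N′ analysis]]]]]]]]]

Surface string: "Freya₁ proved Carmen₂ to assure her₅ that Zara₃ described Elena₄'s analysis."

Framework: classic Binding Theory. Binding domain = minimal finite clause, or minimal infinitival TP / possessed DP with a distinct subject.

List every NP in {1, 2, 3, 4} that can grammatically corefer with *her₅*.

*her* is a pronoun, so Principle B applies: it must be free in its binding domain.
Binding domain of *her₅*: the embedded TP, whose subject is Carmen₂.
*Freya₁* c-commands the pronoun but from outside its binding domain, and is not c-commanded by it → coindexation permitted.
*Carmen₂* c-commands the pronoun within its binding domain → coindexation would violate Principle B.
*Zara₃*: the pronoun c-commands this R-expression → coindexation would violate Principle C on *Zara₃*.
*Elena₄*: the pronoun c-commands this R-expression → coindexation would violate Principle C on *Elena₄*.

{1}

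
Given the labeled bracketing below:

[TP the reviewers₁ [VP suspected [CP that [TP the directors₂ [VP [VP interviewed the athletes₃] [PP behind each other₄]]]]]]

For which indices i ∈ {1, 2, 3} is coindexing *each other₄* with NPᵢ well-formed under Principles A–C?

{2}

*each other* is an anaphor, so Principle A applies: it must be bound in its binding domain.
Binding domain of *each other₄*: the embedded TP, whose subject is the directors₂.
*the reviewers₁* c-commands the anaphor but is outside its binding domain → cannot satisfy Principle A.
*the directors₂* c-commands the anaphor within its binding domain → licit binder.
*the athletes₃* does not c-command the anaphor → cannot bind it.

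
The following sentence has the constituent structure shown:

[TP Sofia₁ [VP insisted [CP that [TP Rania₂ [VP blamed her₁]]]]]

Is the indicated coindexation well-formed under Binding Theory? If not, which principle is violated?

The two coindexed NPs are *Sofia₁* and *her₁*.
*her₁* is a pronoun; its binding domain is the embedded TP, whose subject is Rania₂. Within that domain it is c-commanded only by *Rania₂*, which carries a different index — the pronoun is free locally, so Principle B holds.
*Sofia₁* is an R-expression; *her₁* does not c-command it, and no other NP shares its index, so Principle C is satisfied.
All principles are respected.

grammatical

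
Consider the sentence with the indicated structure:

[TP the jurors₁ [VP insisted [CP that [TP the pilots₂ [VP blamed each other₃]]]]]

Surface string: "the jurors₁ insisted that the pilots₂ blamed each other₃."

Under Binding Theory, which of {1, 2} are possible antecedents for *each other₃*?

*each other* is an anaphor, so Principle A applies: it must be bound in its binding domain.
Binding domain of *each other₃*: the embedded TP, whose subject is the pilots₂.
*the jurors₁* c-commands the anaphor but is outside its binding domain → cannot satisfy Principle A.
*the pilots₂* c-commands the anaphor within its binding domain → licit binder.

{2}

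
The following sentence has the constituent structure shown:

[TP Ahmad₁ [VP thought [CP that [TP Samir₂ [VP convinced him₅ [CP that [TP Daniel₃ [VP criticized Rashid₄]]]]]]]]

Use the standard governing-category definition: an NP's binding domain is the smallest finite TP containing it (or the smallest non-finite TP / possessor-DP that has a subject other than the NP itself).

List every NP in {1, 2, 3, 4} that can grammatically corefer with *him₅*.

*him* is a pronoun, so Principle B applies: it must be free in its binding domain.
Binding domain of *him₅*: the embedded TP, whose subject is Samir₂.
*Ahmad₁* c-commands the pronoun but from outside its binding domain, and is not c-commanded by it → coindexation permitted.
*Samir₂* c-commands the pronoun within its binding domain → coindexation would violate Principle B.
*Daniel₃*: the pronoun c-commands this R-expression → coindexation would violate Principle C on *Daniel₃*.
*Rashid₄*: the pronoun c-commands this R-expression → coindexation would violate Principle C on *Rashid₄*.

{1}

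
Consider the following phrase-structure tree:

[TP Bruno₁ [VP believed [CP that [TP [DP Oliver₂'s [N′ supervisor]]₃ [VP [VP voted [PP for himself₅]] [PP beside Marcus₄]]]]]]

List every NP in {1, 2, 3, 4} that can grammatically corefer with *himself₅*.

*himself* is an anaphor, so Principle A applies: it must be bound in its binding domain.
Binding domain of *himself₅*: the embedded TP, whose subject is [Oliver₂'s supervisor]₃.
*Bruno₁* c-commands the anaphor but is outside its binding domain → cannot satisfy Principle A.
*Oliver₂* does not c-command the anaphor → cannot bind it.
*[Oliver₂'s supervisor]₃* c-commands the anaphor within its binding domain → licit binder.
*Marcus₄* does not c-command the anaphor → cannot bind it.

{3}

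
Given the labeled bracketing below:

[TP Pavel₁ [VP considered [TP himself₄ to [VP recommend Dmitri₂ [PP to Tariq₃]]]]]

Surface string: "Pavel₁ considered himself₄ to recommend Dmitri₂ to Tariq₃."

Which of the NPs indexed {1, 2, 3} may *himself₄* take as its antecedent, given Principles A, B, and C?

{1}

*himself* is an anaphor, so Principle A applies: it must be bound in its binding domain.
Binding domain of *himself₄*: the matrix TP, whose subject is Pavel₁.
*Pavel₁* c-commands the anaphor within its binding domain → licit binder.
*Dmitri₂* does not c-command the anaphor → cannot bind it.
*Tariq₃* does not c-command the anaphor → cannot bind it.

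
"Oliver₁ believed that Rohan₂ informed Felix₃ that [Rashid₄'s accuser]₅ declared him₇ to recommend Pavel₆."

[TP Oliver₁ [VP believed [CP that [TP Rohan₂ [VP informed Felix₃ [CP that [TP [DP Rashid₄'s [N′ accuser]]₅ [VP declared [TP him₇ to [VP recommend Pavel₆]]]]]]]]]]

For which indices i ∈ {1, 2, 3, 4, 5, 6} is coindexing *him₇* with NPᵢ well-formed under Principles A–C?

{1, 2, 3, 4}

*him* is a pronoun, so Principle B applies: it must be free in its binding domain.
Binding domain of *him₇*: the embedded TP, whose subject is [Rashid₄'s accuser]₅.
*Oliver₁* c-commands the pronoun but from outside its binding domain, and is not c-commanded by it → coindexation permitted.
*Rohan₂* c-commands the pronoun but from outside its binding domain, and is not c-commanded by it → coindexation permitted.
*Felix₃* c-commands the pronoun but from outside its binding domain, and is not c-commanded by it → coindexation permitted.
*Rashid₄* and the pronoun do not c-command one another → neither Principle B nor Principle C is at stake; coindexation permitted.
*[Rashid₄'s accuser]₅* c-commands the pronoun within its binding domain → coindexation would violate Principle B.
*Pavel₆*: the pronoun c-commands this R-expression → coindexation would violate Principle C on *Pavel₆*.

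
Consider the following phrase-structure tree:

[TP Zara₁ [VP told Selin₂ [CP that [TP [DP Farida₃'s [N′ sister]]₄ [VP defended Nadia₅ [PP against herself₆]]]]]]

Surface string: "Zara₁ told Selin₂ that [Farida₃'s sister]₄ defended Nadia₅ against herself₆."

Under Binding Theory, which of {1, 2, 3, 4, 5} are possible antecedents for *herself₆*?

{4, 5}

*herself* is an anaphor, so Principle A applies: it must be bound in its binding domain.
Binding domain of *herself₆*: the embedded TP, whose subject is [Farida₃'s sister]₄.
*Zara₁* c-commands the anaphor but is outside its binding domain → cannot satisfy Principle A.
*Selin₂* c-commands the anaphor but is outside its binding domain → cannot satisfy Principle A.
*Farida₃* does not c-command the anaphor → cannot bind it.
*[Farida₃'s sister]₄* c-commands the anaphor within its binding domain → licit binder.
*Nadia₅* c-commands the anaphor within its binding domain → licit binder.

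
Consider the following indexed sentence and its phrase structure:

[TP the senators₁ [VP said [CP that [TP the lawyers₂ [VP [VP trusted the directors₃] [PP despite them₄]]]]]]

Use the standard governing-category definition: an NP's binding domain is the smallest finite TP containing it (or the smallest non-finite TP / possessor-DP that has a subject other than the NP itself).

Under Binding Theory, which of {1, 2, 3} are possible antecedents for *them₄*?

*them* is a pronoun, so Principle B applies: it must be free in its binding domain.
Binding domain of *them₄*: the embedded TP, whose subject is the lawyers₂.
*the senators₁* c-commands the pronoun but from outside its binding domain, and is not c-commanded by it → coindexation permitted.
*the lawyers₂* c-commands the pronoun within its binding domain → coindexation would violate Principle B.
*the directors₃* and the pronoun do not c-command one another → neither Principle B nor Principle C is at stake; coindexation permitted.

{1, 3}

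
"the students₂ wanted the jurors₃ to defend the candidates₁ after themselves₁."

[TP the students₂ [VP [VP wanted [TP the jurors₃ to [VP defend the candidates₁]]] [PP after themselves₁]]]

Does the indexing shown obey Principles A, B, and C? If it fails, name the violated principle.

The two coindexed NPs are *the candidates₁* and *themselves₁*.
*themselves₁* is an anaphor. Principle A requires it to be bound within its binding domain — the matrix TP, whose subject is the students₂.
Within that domain it is c-commanded by *the students₂*, which does not share its index.
*the candidates₁* does not c-command the anaphor at all.
The anaphor is unbound in its domain → Principle A violation.

Principle A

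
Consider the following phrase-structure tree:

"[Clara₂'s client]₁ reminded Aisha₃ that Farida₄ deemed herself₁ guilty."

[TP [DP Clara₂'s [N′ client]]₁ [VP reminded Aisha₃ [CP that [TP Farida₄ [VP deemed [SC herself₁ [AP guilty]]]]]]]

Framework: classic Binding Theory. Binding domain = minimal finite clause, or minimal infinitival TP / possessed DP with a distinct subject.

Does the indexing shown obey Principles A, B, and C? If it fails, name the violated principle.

The two coindexed NPs are *[Clara₂'s client]₁* and *herself₁*.
*herself₁* is an anaphor. Principle A requires it to be bound within its binding domain — the embedded TP, whose subject is Farida₄.
Within that domain it is c-commanded by *Farida₄*, which does not share its index.
*[Clara₂'s client]₁* does c-command the anaphor, but from outside its binding domain.
The anaphor is unbound in its domain → Principle A violation.

Principle A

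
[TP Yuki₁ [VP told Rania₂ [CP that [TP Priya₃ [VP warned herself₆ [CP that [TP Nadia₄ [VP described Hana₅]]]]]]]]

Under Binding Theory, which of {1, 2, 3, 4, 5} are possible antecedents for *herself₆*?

{3}

*herself* is an anaphor, so Principle A applies: it must be bound in its binding domain.
Binding domain of *herself₆*: the embedded TP, whose subject is Priya₃.
*Yuki₁* c-commands the anaphor but is outside its binding domain → cannot satisfy Principle A.
*Rania₂* c-commands the anaphor but is outside its binding domain → cannot satisfy Principle A.
*Priya₃* c-commands the anaphor within its binding domain → licit binder.
*Nadia₄* does not c-command the anaphor → cannot bind it.
*Hana₅* does not c-command the anaphor → cannot bind it.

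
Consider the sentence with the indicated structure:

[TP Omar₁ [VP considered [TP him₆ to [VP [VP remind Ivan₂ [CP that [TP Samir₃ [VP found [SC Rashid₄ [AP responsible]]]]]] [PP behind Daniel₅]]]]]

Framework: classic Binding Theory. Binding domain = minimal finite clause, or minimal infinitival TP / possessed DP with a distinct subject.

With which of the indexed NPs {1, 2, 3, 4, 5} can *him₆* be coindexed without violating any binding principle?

*him* is a pronoun, so Principle B applies: it must be free in its binding domain.
Binding domain of *him₆*: the matrix TP, whose subject is Omar₁.
*Omar₁* c-commands the pronoun within its binding domain → coindexation would violate Principle B.
*Ivan₂*: the pronoun c-commands this R-expression → coindexation would violate Principle C on *Ivan₂*.
*Samir₃*: the pronoun c-commands this R-expression → coindexation would violate Principle C on *Samir₃*.
*Rashid₄*: the pronoun c-commands this R-expression → coindexation would violate Principle C on *Rashid₄*.
*Daniel₅*: the pronoun c-commands this R-expression → coindexation would violate Principle C on *Daniel₅*.

none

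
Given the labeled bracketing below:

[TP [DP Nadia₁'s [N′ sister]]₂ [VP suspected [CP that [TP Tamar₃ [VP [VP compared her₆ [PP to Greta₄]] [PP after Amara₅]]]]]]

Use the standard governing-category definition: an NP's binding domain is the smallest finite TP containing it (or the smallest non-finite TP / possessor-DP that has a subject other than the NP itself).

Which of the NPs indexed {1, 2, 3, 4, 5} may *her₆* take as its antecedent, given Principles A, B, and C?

{1, 2, 5}

*her* is a pronoun, so Principle B applies: it must be free in its binding domain.
Binding domain of *her₆*: the embedded TP, whose subject is Tamar₃.
*Nadia₁* and the pronoun do not c-command one another → neither Principle B nor Principle C is at stake; coindexation permitted.
*[Nadia₁'s sister]₂* c-commands the pronoun but from outside its binding domain, and is not c-commanded by it → coindexation permitted.
*Tamar₃* c-commands the pronoun within its binding domain → coindexation would violate Principle B.
*Greta₄*: the pronoun c-commands this R-expression → coindexation would violate Principle C on *Greta₄*.
*Amara₅* and the pronoun do not c-command one another → neither Principle B nor Principle C is at stake; coindexation permitted.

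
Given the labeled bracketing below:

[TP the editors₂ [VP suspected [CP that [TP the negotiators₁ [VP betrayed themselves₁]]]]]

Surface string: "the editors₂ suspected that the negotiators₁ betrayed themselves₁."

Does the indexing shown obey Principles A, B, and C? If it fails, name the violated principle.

grammatical

The two coindexed NPs are *the negotiators₁* and *themselves₁*.
*themselves₁* is an anaphor; its binding domain is the embedded TP, whose subject is the negotiators₁. *the negotiators₁* c-commands it within that domain and shares its index, so Principle A is satisfied.
*the negotiators₁* is an R-expression; *themselves₁* does not c-command it, and no other NP shares its index, so Principle C is satisfied.
All principles are respected.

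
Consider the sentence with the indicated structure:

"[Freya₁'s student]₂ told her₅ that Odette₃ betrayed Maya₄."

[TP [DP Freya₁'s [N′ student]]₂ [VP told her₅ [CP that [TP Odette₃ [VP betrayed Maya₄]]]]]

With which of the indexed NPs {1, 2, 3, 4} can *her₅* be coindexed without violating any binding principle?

{1}

*her* is a pronoun, so Principle B applies: it must be free in its binding domain.
Binding domain of *her₅*: the matrix TP, whose subject is [Freya₁'s student]₂.
*Freya₁* and the pronoun do not c-command one another → neither Principle B nor Principle C is at stake; coindexation permitted.
*[Freya₁'s student]₂* c-commands the pronoun within its binding domain → coindexation would violate Principle B.
*Odette₃*: the pronoun c-commands this R-expression → coindexation would violate Principle C on *Odette₃*.
*Maya₄*: the pronoun c-commands this R-expression → coindexation would violate Principle C on *Maya₄*.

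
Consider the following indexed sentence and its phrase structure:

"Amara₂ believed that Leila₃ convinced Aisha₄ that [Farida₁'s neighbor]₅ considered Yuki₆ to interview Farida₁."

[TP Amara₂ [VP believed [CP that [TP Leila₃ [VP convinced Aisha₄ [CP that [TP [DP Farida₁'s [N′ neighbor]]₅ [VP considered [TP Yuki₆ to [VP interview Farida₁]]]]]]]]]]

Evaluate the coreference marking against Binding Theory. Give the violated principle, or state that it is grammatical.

The two coindexed NPs are *Farida₁* and *Farida₁*.
*Farida₁* is an R-expression; no coindexed NP c-commands it, so Principle C holds.
*Farida₁* is an R-expression; *Farida₁* does not c-command it, and no other NP shares its index, so Principle C is satisfied.
All principles are respected.

grammatical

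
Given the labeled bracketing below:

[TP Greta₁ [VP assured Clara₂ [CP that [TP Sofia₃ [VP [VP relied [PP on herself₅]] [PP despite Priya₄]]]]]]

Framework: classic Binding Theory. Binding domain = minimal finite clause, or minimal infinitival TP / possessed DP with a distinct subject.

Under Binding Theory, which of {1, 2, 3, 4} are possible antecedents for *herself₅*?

*herself* is an anaphor, so Principle A applies: it must be bound in its binding domain.
Binding domain of *herself₅*: the embedded TP, whose subject is Sofia₃.
*Greta₁* c-commands the anaphor but is outside its binding domain → cannot satisfy Principle A.
*Clara₂* c-commands the anaphor but is outside its binding domain → cannot satisfy Principle A.
*Sofia₃* c-commands the anaphor within its binding domain → licit binder.
*Priya₄* does not c-command the anaphor → cannot bind it.

{3}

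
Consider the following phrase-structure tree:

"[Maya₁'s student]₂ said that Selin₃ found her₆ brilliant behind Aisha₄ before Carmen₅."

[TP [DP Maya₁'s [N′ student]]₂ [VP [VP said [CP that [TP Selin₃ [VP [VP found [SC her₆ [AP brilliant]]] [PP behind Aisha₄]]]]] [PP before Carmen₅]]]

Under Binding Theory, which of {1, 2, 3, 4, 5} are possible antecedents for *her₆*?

{1, 2, 4, 5}

*her* is a pronoun, so Principle B applies: it must be free in its binding domain.
Binding domain of *her₆*: the embedded TP, whose subject is Selin₃.
*Maya₁* and the pronoun do not c-command one another → neither Principle B nor Principle C is at stake; coindexation permitted.
*[Maya₁'s student]₂* c-commands the pronoun but from outside its binding domain, and is not c-commanded by it → coindexation permitted.
*Selin₃* c-commands the pronoun within its binding domain → coindexation would violate Principle B.
*Aisha₄* and the pronoun do not c-command one another → neither Principle B nor Principle C is at stake; coindexation permitted.
*Carmen₅* and the pronoun do not c-command one another → neither Principle B nor Principle C is at stake; coindexation permitted.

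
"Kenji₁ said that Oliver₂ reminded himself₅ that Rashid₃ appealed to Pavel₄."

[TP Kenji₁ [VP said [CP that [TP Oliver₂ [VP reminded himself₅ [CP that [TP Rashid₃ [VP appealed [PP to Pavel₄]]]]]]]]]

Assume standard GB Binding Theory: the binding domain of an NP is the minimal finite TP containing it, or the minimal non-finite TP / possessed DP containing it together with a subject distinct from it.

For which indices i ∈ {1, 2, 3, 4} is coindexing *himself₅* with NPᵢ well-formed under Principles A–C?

{2}

*himself* is an anaphor, so Principle A applies: it must be bound in its binding domain.
Binding domain of *himself₅*: the embedded TP, whose subject is Oliver₂.
*Kenji₁* c-commands the anaphor but is outside its binding domain → cannot satisfy Principle A.
*Oliver₂* c-commands the anaphor within its binding domain → licit binder.
*Rashid₃* does not c-command the anaphor → cannot bind it.
*Pavel₄* does not c-command the anaphor → cannot bind it.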